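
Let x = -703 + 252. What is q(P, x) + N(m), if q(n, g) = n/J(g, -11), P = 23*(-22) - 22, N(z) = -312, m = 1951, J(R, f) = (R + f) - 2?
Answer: -9015/29 ≈ -310.86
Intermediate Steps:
J(R, f) = -2 + R + f
x = -451
P = -528 (P = -506 - 22 = -528)
q(n, g) = n/(-13 + g) (q(n, g) = n/(-2 + g - 11) = n/(-13 + g))
q(P, x) + N(m) = -528/(-13 - 451) - 312 = -528/(-464) - 312 = -528*(-1/464) - 312 = 33/29 - 312 = -9015/29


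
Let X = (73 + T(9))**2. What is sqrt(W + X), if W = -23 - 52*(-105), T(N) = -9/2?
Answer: sqrt(40517)/2 ≈ 100.64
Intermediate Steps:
T(N) = -9/2 (T(N) = -9*1/2 = -9/2)
W = 5437 (W = -23 + 5460 = 5437)
X = 18769/4 (X = (73 - 9/2)**2 = (137/2)**2 = 18769/4 ≈ 4692.3)
sqrt(W + X) = sqrt(5437 + 18769/4) = sqrt(40517/4) = sqrt(40517)/2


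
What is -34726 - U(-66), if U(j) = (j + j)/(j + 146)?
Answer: -694487/20 ≈ -34724.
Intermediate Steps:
U(j) = 2*j/(146 + j) (U(j) = (2*j)/(146 + j) = 2*j/(146 + j))
-34726 - U(-66) = -34726 - 2*(-66)/(146 - 66) = -34726 - 2*(-66)/80 = -34726 - 1*(-33/20) = -34726 + 33/20 = -694487/20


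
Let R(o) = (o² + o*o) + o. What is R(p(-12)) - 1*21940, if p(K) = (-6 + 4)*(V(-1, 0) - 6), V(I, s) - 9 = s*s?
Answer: -21874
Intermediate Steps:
V(I, s) = 9 + s² (V(I, s) = 9 + s*s = 9 + s²)
p(K) = -6 (p(K) = (-6 + 4)*((9 + 0²) - 6) = -2*((9 + 0) - 6) = -2*(9 - 6) = -2*3 = -6)
R(o) = o + 2*o² (R(o) = (o² + o²) + o = 2*o² + o = o + 2*o²)
R(p(-12)) - 1*21940 = -6*(1 + 2*(-6)) - 1*21940 = -6*(1 - 12) - 21940 = -6*(-11) - 21940 = 66 - 21940 = -21874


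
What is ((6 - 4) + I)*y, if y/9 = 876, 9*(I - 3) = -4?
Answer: 35916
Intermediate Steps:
I = 23/9 (I = 3 + (1/9)*(-4) = 3 - 4/9 = 23/9 ≈ 2.5556)
y = 7884 (y = 9*876 = 7884)
((6 - 4) + I)*y = ((6 - 4) + 23/9)*7884 = (2 + 23/9)*7884 = (41/9)*7884 = 35916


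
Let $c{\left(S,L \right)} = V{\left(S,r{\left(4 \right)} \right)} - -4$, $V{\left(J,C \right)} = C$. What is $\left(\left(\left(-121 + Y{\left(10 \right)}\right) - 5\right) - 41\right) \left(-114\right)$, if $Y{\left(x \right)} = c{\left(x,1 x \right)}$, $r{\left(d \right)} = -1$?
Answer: $18696$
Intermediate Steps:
$c{\left(S,L \right)} = 3$ ($c{\left(S,L \right)} = -1 - -4 = -1 + 4 = 3$)
$Y{\left(x \right)} = 3$
$\left(\left(\left(-121 + Y{\left(10 \right)}\right) - 5\right) - 41\right) \left(-114\right) = \left(\left(\left(-121 + 3\right) - 5\right) - 41\right) \left(-114\right) = \left(\left(-118 - 5\right) - 41\right) \left(-114\right) = \left(-123 - 41\right) \left(-114\right) = \left(-164\right) \left(-114\right) = 18696$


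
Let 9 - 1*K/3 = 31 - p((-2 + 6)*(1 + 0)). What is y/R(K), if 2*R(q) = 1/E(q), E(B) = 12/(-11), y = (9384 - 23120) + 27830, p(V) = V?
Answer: -338256/11 ≈ -30751.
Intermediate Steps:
y = 14094 (y = -13736 + 27830 = 14094)
E(B) = -12/11 (E(B) = 12*(-1/11) = -12/11)
K = -54 (K = 27 - 3*(31 - (-2 + 6)*(1 + 0)) = 27 - 3*(31 - 4) = 27 - 3*27 = 27 - 81 = -54)
R(q) = -11/24 (R(q) = 1/(2*(-12/11)) = (½)*(-11/12) = -11/24)
y/R(K) = 14094/(-11/24) = 14094*(-24/11) = -338256/11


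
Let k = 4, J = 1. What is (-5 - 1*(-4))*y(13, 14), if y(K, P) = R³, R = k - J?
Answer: -27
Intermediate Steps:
R = 3 (R = 4 - 1*1 = 4 - 1 = 3)
y(K, P) = 27 (y(K, P) = 3³ = 27)
(-5 - 1*(-4))*y(13, 14) = (-5 - 1*(-4))*27 = (-5 + 4)*27 = -1*27 = -27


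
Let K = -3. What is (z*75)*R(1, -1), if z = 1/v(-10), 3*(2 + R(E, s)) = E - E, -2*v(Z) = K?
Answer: -100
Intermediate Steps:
v(Z) = 3/2 (v(Z) = -1/2*(-3) = 3/2)
R(E, s) = -2 (R(E, s) = -2 + (E - E)/3 = -2 + (1/3)*0 = -2 + 0 = -2)
z = 2/3 (z = 1/(3/2) = 2/3 ≈ 0.66667)
(z*75)*R(1, -1) = ((2/3)*75)*(-2) = 50*(-2) = -100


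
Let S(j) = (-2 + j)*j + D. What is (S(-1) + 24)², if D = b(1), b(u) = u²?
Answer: 784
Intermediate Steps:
D = 1 (D = 1² = 1)
S(j) = 1 + j*(-2 + j) (S(j) = (-2 + j)*j + 1 = j*(-2 + j) + 1 = 1 + j*(-2 + j))
(S(-1) + 24)² = ((1 + (-1)² - 2*(-1)) + 24)² = ((1 + 1 + 2) + 24)² = (4 + 24)² = 28² = 784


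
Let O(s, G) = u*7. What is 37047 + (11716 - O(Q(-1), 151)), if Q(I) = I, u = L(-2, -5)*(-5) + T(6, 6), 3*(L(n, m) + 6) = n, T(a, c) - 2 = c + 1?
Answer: 145400/3 ≈ 48467.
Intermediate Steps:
T(a, c) = 3 + c (T(a, c) = 2 + (c + 1) = 2 + (1 + c) = 3 + c)
L(n, m) = -6 + n/3
u = 127/3 (u = (-6 + (⅓)*(-2))*(-5) + (3 + 6) = (-6 - ⅔)*(-5) + 9 = -20/3*(-5) + 9 = 100/3 + 9 = 127/3 ≈ 42.333)
O(s, G) = 889/3 (O(s, G) = (127/3)*7 = 889/3)
37047 + (11716 - O(Q(-1), 151)) = 37047 + (11716 - 1*889/3) = 37047 + (11716 - 889/3) = 37047 + 34259/3 = 145400/3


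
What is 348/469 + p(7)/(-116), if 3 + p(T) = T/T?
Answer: 20653/27202 ≈ 0.75925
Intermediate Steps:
p(T) = -2 (p(T) = -3 + T/T = -3 + 1 = -2)
348/469 + p(7)/(-116) = 348/469 - 2/(-116) = 348*(1/469) - 2*(-1/116) = 348/469 + 1/58 = 20653/27202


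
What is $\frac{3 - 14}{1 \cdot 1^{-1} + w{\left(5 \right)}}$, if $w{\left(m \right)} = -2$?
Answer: $11$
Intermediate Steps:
$\frac{3 - 14}{1 \cdot 1^{-1} + w{\left(5 \right)}} = \frac{3 - 14}{1 \cdot 1^{-1} - 2} = \frac{1}{1 \cdot 1 - 2} \left(-11\right) = \frac{1}{1 - 2} \left(-11\right) = \frac{1}{-1} \left(-11\right) = \left(-1\right) \left(-11\right) = 11$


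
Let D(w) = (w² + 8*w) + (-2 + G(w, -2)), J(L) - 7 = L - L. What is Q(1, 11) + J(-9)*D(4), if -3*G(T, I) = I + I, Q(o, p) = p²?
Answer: 1357/3 ≈ 452.33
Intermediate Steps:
G(T, I) = -2*I/3 (G(T, I) = -(I + I)/3 = -2*I/3)
J(L) = 7 (J(L) = 7 + (L - L) = 7 + 0 = 7)
D(w) = -⅔ + w² + 8*w (D(w) = (w² + 8*w) + (-2 - ⅔*(-2)) = (w² + 8*w) + (-2 + 4/3) = (w² + 8*w) - ⅔ = -⅔ + w² + 8*w)
Q(1, 11) + J(-9)*D(4) = 11² + 7*(-⅔ + 4² + 8*4) = 121 + 7*(-⅔ + 16 + 32) = 121 + 7*(142/3) = 121 + 994/3 = 1357/3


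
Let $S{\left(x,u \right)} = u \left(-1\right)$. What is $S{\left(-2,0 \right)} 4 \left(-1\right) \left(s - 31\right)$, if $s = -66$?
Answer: $0$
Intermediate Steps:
$S{\left(x,u \right)} = - u$
$S{\left(-2,0 \right)} 4 \left(-1\right) \left(s - 31\right) = \left(-1\right) 0 \cdot 4 \left(-1\right) \left(-66 - 31\right) = 0 \cdot 4 \left(-1\right) \left(-97\right) = 0 \left(-1\right) \left(-97\right) = 0 \left(-97\right) = 0$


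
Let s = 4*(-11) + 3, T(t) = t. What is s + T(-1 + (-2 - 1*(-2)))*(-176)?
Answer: 135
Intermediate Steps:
s = -41 (s = -44 + 3 = -41)
s + T(-1 + (-2 - 1*(-2)))*(-176) = -41 + (-1 + (-2 - 1*(-2)))*(-176) = -41 + (-1 + (-2 + 2))*(-176) = -41 + (-1 + 0)*(-176) = -41 - 1*(-176) = -41 + 176 = 135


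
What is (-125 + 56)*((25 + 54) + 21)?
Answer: -6900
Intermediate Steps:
(-125 + 56)*((25 + 54) + 21) = -69*(79 + 21) = -69*100 = -6900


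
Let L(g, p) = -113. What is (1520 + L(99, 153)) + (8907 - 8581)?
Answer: 1733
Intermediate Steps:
(1520 + L(99, 153)) + (8907 - 8581) = (1520 - 113) + (8907 - 8581) = 1407 + 326 = 1733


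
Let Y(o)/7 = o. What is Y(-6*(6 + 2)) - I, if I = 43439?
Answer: -43775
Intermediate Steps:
Y(o) = 7*o
Y(-6*(6 + 2)) - I = 7*(-6*(6 + 2)) - 1*43439 = 7*(-6*8) - 43439 = 7*(-48) - 43439 = -336 - 43439 = -43775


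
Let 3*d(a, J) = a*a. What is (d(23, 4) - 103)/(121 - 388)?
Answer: -220/801 ≈ -0.27466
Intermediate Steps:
d(a, J) = a²/3 (d(a, J) = (a*a)/3 = a²/3)
(d(23, 4) - 103)/(121 - 388) = ((⅓)*23² - 103)/(121 - 388) = ((⅓)*529 - 103)/(-267) = (529/3 - 103)*(-1/267) = (220/3)*(-1/267) = -220/801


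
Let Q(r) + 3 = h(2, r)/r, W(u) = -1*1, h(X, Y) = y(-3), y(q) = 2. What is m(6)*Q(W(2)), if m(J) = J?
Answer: -30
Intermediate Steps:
h(X, Y) = 2
W(u) = -1
Q(r) = -3 + 2/r
m(6)*Q(W(2)) = 6*(-3 + 2/(-1)) = 6*(-3 + 2*(-1)) = 6*(-3 - 2) = 6*(-5) = -30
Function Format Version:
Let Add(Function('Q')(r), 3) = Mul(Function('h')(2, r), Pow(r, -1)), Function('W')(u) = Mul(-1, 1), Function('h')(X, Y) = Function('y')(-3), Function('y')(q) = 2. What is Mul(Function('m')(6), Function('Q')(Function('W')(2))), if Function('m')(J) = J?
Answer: -30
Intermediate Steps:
Function('h')(X, Y) = 2
Function('W')(u) = -1
Function('Q')(r) = Add(-3, Mul(2, Pow(r, -1)))
Mul(Function('m')(6), Function('Q')(Function('W')(2))) = Mul(6, Add(-3, Mul(2, Pow(-1, -1)))) = Mul(6, Add(-3, Mul(2, -1))) = Mul(6, Add(-3, -2)) = Mul(6, -5) = -30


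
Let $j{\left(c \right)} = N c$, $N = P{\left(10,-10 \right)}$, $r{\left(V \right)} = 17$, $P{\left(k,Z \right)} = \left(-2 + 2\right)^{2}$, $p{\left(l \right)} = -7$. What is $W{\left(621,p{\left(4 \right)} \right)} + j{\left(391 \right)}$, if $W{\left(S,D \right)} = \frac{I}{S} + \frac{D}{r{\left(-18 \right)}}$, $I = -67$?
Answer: $- \frac{5486}{10557} \approx -0.51966$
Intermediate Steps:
$P{\left(k,Z \right)} = 0$ ($P{\left(k,Z \right)} = 0^{2} = 0$)
$N = 0$
$W{\left(S,D \right)} = - \frac{67}{S} + \frac{D}{17}$
$j{\left(c \right)} = 0$ ($j{\left(c \right)} = 0 c = 0$)
$W{\left(621,p{\left(4 \right)} \right)} + j{\left(391 \right)} = \left(- \frac{67}{621} + \frac{1}{17} \left(-7\right)\right) + 0 = \left(\left(-67\right) \frac{1}{621} - \frac{7}{17}\right) + 0 = \left(- \frac{67}{621} - \frac{7}{17}\right) + 0 = - \frac{5486}{10557} + 0 = - \frac{5486}{10557}$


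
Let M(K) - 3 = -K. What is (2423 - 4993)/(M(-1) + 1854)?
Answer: -1285/929 ≈ -1.3832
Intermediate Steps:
M(K) = 3 - K
(2423 - 4993)/(M(-1) + 1854) = (2423 - 4993)/((3 - 1*(-1)) + 1854) = -2570/((3 + 1) + 1854) = -2570/(4 + 1854) = -2570/1858 = -2570*1/1858 = -1285/929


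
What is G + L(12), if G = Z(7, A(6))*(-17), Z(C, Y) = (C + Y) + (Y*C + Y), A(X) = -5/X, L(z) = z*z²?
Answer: 3473/2 ≈ 1736.5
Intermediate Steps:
L(z) = z³
Z(C, Y) = C + 2*Y + C*Y (Z(C, Y) = (C + Y) + (C*Y + Y) = (C + Y) + (Y + C*Y) = C + 2*Y + C*Y)
G = 17/2 (G = (7 + 2*(-5/6) + 7*(-5/6))*(-17) = (7 + 2*(-5*⅙) + 7*(-5*⅙))*(-17) = (7 + 2*(-⅚) + 7*(-⅚))*(-17) = (7 - 5/3 - 35/6)*(-17) = -½*(-17) = 17/2 ≈ 8.5000)
G + L(12) = 17/2 + 12³ = 17/2 + 1728 = 3473/2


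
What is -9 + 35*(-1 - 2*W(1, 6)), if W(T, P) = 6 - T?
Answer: -394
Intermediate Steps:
-9 + 35*(-1 - 2*W(1, 6)) = -9 + 35*(-1 - 2*(6 - 1*1)) = -9 + 35*(-1 - 2*(6 - 1)) = -9 + 35*(-1 - 2*5) = -9 + 35*(-1 - 10) = -9 + 35*(-11) = -9 - 385 = -394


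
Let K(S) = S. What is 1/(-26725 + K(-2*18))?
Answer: -1/26761 ≈ -3.7368e-5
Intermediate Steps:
1/(-26725 + K(-2*18)) = 1/(-26725 - 2*18) = 1/(-26725 - 36) = 1/(-26761) = -1/26761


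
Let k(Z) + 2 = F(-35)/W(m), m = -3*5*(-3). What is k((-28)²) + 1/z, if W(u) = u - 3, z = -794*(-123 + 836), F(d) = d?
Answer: -2406020/849183 ≈ -2.8333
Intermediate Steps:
z = -566122 (z = -794*713 = -566122)
m = 45 (m = -15*(-3) = 45)
W(u) = -3 + u
k(Z) = -17/6 (k(Z) = -2 - 35/(-3 + 45) = -2 - 35/42 = -2 - 35*1/42 = -2 - ⅚ = -17/6)
k((-28)²) + 1/z = -17/6 + 1/(-566122) = -17/6 - 1/566122 = -2406020/849183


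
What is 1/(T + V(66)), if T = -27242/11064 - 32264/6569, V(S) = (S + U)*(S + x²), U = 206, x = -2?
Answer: 36339708/691640079523 ≈ 5.2541e-5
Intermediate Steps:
V(S) = (4 + S)*(206 + S) (V(S) = (S + 206)*(S + (-2)²) = (206 + S)*(S + 4) = (206 + S)*(4 + S) = (4 + S)*(206 + S))
T = -267960797/36339708 (T = -27242*1/11064 - 32264*1/6569 = -13621/5532 - 32264/6569 = -267960797/36339708 ≈ -7.3738)
1/(T + V(66)) = 1/(-267960797/36339708 + (824 + 66² + 210*66)) = 1/(-267960797/36339708 + (824 + 4356 + 13860)) = 1/(-267960797/36339708 + 19040) = 1/(691640079523/36339708) = 36339708/691640079523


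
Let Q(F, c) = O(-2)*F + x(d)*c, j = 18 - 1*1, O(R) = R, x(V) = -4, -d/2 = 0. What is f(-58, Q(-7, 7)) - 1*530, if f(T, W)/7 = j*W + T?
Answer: -2602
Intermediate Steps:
d = 0 (d = -2*0 = 0)
j = 17 (j = 18 - 1 = 17)
Q(F, c) = -4*c - 2*F (Q(F, c) = -2*F - 4*c = -4*c - 2*F)
f(T, W) = 7*T + 119*W (f(T, W) = 7*(17*W + T) = 7*(T + 17*W) = 7*T + 119*W)
f(-58, Q(-7, 7)) - 1*530 = (7*(-58) + 119*(-4*7 - 2*(-7))) - 1*530 = (-406 + 119*(-28 + 14)) - 530 = (-406 + 119*(-14)) - 530 = (-406 - 1666) - 530 = -2072 - 530 = -2602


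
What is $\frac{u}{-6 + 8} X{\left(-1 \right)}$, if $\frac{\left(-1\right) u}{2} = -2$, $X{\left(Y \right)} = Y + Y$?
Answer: $-4$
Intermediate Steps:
$X{\left(Y \right)} = 2 Y$
$u = 4$ ($u = \left(-2\right) \left(-2\right) = 4$)
$\frac{u}{-6 + 8} X{\left(-1 \right)} = \frac{1}{-6 + 8} \cdot 4 \cdot 2 \left(-1\right) = \frac{1}{2} \cdot 4 \left(-2\right) = 2 \left(-2\right) = -4$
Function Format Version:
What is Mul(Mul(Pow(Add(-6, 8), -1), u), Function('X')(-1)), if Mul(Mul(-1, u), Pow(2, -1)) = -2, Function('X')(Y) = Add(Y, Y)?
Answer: -4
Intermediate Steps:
Function('X')(Y) = Mul(2, Y)
u = 4 (u = Mul(-2, -2) = 4)
Mul(Mul(Pow(Add(-6, 8), -1), u), Function('X')(-1)) = Mul(Mul(Pow(Add(-6, 8), -1), 4), Mul(2, -1)) = Mul(Mul(Pow(2, -1), 4), -2) = Mul(Mul(Rational(1, 2), 4), -2) = Mul(2, -2) = -4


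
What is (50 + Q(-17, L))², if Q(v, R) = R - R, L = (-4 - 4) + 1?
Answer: 2500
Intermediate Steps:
L = -7 (L = -8 + 1 = -7)
Q(v, R) = 0
(50 + Q(-17, L))² = (50 + 0)² = 50² = 2500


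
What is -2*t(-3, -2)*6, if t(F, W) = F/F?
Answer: -12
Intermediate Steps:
t(F, W) = 1
-2*t(-3, -2)*6 = -2*1*6 = -2*6 = -12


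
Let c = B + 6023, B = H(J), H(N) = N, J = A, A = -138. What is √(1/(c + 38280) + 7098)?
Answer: √114421357415/4015 ≈ 84.250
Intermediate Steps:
J = -138
B = -138
c = 5885 (c = -138 + 6023 = 5885)
√(1/(c + 38280) + 7098) = √(1/(5885 + 38280) + 7098) = √(1/44165 + 7098) = √(313483171/44165) = √114421357415/4015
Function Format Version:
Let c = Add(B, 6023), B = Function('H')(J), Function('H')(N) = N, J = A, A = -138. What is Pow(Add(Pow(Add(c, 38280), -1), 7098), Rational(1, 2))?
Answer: Mul(Rational(1, 4015), Pow(114421357415, Rational(1, 2))) ≈ 84.250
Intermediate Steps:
J = -138
B = -138
c = 5885 (c = Add(-138, 6023) = 5885)
Pow(Add(Pow(Add(c, 38280), -1), 7098), Rational(1, 2)) = Pow(Add(Pow(Add(5885, 38280), -1), 7098), Rational(1, 2)) = Pow(Add(Pow(44165, -1), 7098), Rational(1, 2)) = Pow(Add(Rational(1, 44165), 7098), Rational(1, 2)) = Pow(Rational(313483171, 44165), Rational(1, 2)) = Mul(Rational(1, 4015), Pow(114421357415, Rational(1, 2)))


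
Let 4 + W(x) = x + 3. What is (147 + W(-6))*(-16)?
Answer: -2240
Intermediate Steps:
W(x) = -1 + x (W(x) = -4 + (x + 3) = -4 + (3 + x) = -1 + x)
(147 + W(-6))*(-16) = (147 + (-1 - 6))*(-16) = (147 - 7)*(-16) = 140*(-16) = -2240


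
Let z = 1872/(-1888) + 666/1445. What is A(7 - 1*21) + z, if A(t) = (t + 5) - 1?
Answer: -1795577/170510 ≈ -10.531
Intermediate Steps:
A(t) = 4 + t (A(t) = (5 + t) - 1 = 4 + t)
z = -90477/170510 (z = 1872*(-1/1888) + 666*(1/1445) = -117/118 + 666/1445 = -90477/170510 ≈ -0.53063)
A(7 - 1*21) + z = (4 + (7 - 1*21)) - 90477/170510 = (4 + (7 - 21)) - 90477/170510 = (4 - 14) - 90477/170510 = -10 - 90477/170510 = -1795577/170510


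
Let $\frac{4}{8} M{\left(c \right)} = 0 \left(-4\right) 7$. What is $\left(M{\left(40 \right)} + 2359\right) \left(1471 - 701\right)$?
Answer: $1816430$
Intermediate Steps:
$M{\left(c \right)} = 0$ ($M{\left(c \right)} = 2 \cdot 0 \left(-4\right) 7 = 2 \cdot 0 \cdot 7 = 2 \cdot 0 = 0$)
$\left(M{\left(40 \right)} + 2359\right) \left(1471 - 701\right) = \left(0 + 2359\right) \left(1471 - 701\right) = 2359 \cdot 770 = 1816430$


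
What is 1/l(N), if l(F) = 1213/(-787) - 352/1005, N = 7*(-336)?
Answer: -790935/1496089 ≈ -0.52867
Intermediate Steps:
N = -2352
l(F) = -1496089/790935 (l(F) = 1213*(-1/787) - 352*1/1005 = -1213/787 - 352/1005 = -1496089/790935)
1/l(N) = 1/(-1496089/790935) = -790935/1496089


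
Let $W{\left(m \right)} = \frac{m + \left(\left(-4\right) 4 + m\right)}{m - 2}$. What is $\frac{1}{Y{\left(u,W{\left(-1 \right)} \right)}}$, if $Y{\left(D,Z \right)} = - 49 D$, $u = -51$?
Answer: $\frac{1}{2499} \approx 0.00040016$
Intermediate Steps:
$W{\left(m \right)} = \frac{-16 + 2 m}{-2 + m}$ ($W{\left(m \right)} = \frac{m + \left(-16 + m\right)}{-2 + m} = \frac{-16 + 2 m}{-2 + m}$)
$\frac{1}{Y{\left(u,W{\left(-1 \right)} \right)}} = \frac{1}{\left(-49\right) \left(-51\right)} = \frac{1}{2499}$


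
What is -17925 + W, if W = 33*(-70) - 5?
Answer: -20240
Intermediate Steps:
W = -2315 (W = -2310 - 5 = -2315)
-17925 + W = -17925 - 2315 = -20240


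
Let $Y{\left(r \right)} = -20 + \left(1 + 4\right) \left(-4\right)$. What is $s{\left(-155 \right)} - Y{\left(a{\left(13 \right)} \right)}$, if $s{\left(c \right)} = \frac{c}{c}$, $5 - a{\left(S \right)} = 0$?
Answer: $41$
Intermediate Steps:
$a{\left(S \right)} = 5$ ($a{\left(S \right)} = 5 - 0 = 5 + 0 = 5$)
$Y{\left(r \right)} = -40$ ($Y{\left(r \right)} = -20 + 5 \left(-4\right) = -20 - 20 = -40$)
$s{\left(c \right)} = 1$
$s{\left(-155 \right)} - Y{\left(a{\left(13 \right)} \right)} = 1 - -40 = 1 + 40 = 41$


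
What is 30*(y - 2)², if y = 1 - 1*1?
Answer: 120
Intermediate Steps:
y = 0 (y = 1 - 1 = 0)
30*(y - 2)² = 30*(0 - 2)² = 30*(-2)² = 30*4 = 120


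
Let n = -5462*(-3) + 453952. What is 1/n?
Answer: 1/470338 ≈ 2.1261e-6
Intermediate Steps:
n = 470338 (n = 16386 + 453952 = 470338)
1/n = 1/470338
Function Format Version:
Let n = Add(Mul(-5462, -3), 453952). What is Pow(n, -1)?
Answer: Rational(1, 470338) ≈ 2.1261e-6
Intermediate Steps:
n = 470338 (n = Add(16386, 453952) = 470338)
Pow(n, -1) = Pow(470338, -1) = Rational(1, 470338)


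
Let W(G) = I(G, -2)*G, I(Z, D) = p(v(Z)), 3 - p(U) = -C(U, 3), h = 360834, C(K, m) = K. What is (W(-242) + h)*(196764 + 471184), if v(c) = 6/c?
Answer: 240537426072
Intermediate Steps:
p(U) = 3 + U (p(U) = 3 - (-1)*U = 3 + U)
I(Z, D) = 3 + 6/Z
W(G) = G*(3 + 6/G) (W(G) = (3 + 6/G)*G = G*(3 + 6/G))
(W(-242) + h)*(196764 + 471184) = ((6 + 3*(-242)) + 360834)*(196764 + 471184) = ((6 - 726) + 360834)*667948 = (-720 + 360834)*667948 = 360114*667948 = 240537426072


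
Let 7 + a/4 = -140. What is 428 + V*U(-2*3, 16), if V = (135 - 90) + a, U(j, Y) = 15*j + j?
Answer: 52556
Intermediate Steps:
a = -588 (a = -28 + 4*(-140) = -28 - 560 = -588)
U(j, Y) = 16*j
V = -543 (V = (135 - 90) - 588 = 45 - 588 = -543)
428 + V*U(-2*3, 16) = 428 - 8688*(-2*3) = 428 - 8688*(-6) = 428 - 543*(-96) = 428 + 52128 = 52556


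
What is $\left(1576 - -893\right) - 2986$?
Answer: $-517$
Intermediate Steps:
$\left(1576 - -893\right) - 2986 = \left(1576 + 893\right) - 2986 = 2469 - 2986 = -517$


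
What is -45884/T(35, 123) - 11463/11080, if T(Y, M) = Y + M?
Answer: -255102937/875320 ≈ -291.44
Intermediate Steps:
T(Y, M) = M + Y
-45884/T(35, 123) - 11463/11080 = -45884/(123 + 35) - 11463/11080 = -45884/158 - 11463*1/11080 = -45884*1/158 - 11463/11080 = -22942/79 - 11463/11080 = -255102937/875320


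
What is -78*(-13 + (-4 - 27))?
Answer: 3432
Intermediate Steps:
-78*(-13 + (-4 - 27)) = -78*(-13 - 31) = -78*(-44) = 3432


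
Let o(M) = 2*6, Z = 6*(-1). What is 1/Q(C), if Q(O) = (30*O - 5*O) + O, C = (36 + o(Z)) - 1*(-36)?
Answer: 1/2184 ≈ 0.00045788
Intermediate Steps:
Z = -6
o(M) = 12
C = 84 (C = (36 + 12) - 1*(-36) = 48 + 36 = 84)
Q(O) = 26*O (Q(O) = 25*O + O = 26*O)
1/Q(C) = 1/(26*84) = 1/2184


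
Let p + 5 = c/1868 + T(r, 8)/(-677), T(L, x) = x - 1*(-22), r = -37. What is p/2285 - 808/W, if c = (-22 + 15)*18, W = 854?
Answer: -585098213967/616949511010 ≈ -0.94837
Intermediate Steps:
T(L, x) = 22 + x (T(L, x) = x + 22 = 22 + x)
c = -126 (c = -7*18 = -126)
p = -3232261/632318 (p = -5 + (-126/1868 + (22 + 8)/(-677)) = -5 + (-126*1/1868 + 30*(-1/677)) = -5 + (-63/934 - 30/677) = -5 - 70671/632318 = -3232261/632318 ≈ -5.1118)
p/2285 - 808/W = -3232261/632318/2285 - 808/854 = -3232261/632318*1/2285 - 808*1/854 = -3232261/1444846630 - 404/427 = -585098213967/616949511010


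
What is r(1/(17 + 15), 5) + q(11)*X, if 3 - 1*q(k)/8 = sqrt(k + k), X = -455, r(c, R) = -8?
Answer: -10928 + 3640*sqrt(22) ≈ 6145.1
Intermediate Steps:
q(k) = 24 - 8*sqrt(2)*sqrt(k) (q(k) = 24 - 8*sqrt(k + k) = 24 - 8*sqrt(2)*sqrt(k))
r(1/(17 + 15), 5) + q(11)*X = -8 + (24 - 8*sqrt(2)*sqrt(11))*(-455) = -8 + (24 - 8*sqrt(22))*(-455) = -8 + (-10920 + 3640*sqrt(22)) = -10928 + 3640*sqrt(22)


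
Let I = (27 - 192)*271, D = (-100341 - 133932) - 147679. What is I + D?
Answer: -426667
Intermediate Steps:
D = -381952 (D = -234273 - 147679 = -381952)
I = -44715 (I = -165*271 = -44715)
I + D = -44715 - 381952 = -426667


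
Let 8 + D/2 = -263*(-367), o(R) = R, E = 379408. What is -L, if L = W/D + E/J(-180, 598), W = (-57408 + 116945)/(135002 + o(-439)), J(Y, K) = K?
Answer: -16479604074785/25974157638 ≈ -634.46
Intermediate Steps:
W = 59537/134563 (W = (-57408 + 116945)/(135002 - 439) = 59537/134563 ≈ 0.44245)
D = 193026 (D = -16 + 2*(-263*(-367)) = -16 + 2*96521 = -16 + 193042 = 193026)
L = 16479604074785/25974157638 (L = (59537/134563)/193026 + 379408/598 = (59537/134563)*(1/193026) + 379408*(1/598) = 59537/25974157638 + 8248/13 = 16479604074785/25974157638 ≈ 634.46)
-L = -1*16479604074785/25974157638 = -16479604074785/25974157638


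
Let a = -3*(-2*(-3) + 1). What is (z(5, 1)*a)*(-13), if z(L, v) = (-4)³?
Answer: -17472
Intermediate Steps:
a = -21 (a = -3*(6 + 1) = -3*7 = -21)
z(L, v) = -64
(z(5, 1)*a)*(-13) = -64*(-21)*(-13) = 1344*(-13) = -17472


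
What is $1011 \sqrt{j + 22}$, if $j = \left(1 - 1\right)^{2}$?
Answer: $1011 \sqrt{22} \approx 4742.0$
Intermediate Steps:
$j = 0$ ($j = 0^{2} = 0$)
$1011 \sqrt{j + 22} = 1011 \sqrt{0 + 22} = 1011 \sqrt{22}$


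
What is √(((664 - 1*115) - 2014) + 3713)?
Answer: 2*√562 ≈ 47.413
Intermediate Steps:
√(((664 - 1*115) - 2014) + 3713) = √(((664 - 115) - 2014) + 3713) = √((549 - 2014) + 3713) = √(-1465 + 3713) = √2248 = 2*√562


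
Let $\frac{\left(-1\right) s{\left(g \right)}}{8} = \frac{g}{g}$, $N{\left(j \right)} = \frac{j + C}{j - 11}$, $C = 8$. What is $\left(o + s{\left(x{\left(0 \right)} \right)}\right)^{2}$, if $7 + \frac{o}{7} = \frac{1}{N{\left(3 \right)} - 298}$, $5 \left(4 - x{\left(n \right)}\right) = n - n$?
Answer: $\frac{18651638041}{5736025} \approx 3251.7$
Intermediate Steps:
$N{\left(j \right)} = \frac{8 + j}{-11 + j}$ ($N{\left(j \right)} = \frac{j + 8}{j - 11} = \frac{8 + j}{-11 + j}$)
$x{\left(n \right)} = 4$ ($x{\left(n \right)} = 4 - \frac{n - n}{5} = 4 - 0 = 4 + 0 = 4$)
$s{\left(g \right)} = -8$ ($s{\left(g \right)} = - 8 \frac{g}{g} = \left(-8\right) 1 = -8$)
$o = - \frac{117411}{2395}$ ($o = -49 + \frac{7}{\frac{8 + 3}{-11 + 3} - 298} = -49 + \frac{7}{\frac{1}{-8} \cdot 11 - 298} = -49 + \frac{7}{\left(- \frac{1}{8}\right) 11 - 298} = -49 + \frac{7}{- \frac{11}{8} - 298} = -49 + \frac{7}{- \frac{2395}{8}} = -49 + 7 \left(- \frac{8}{2395}\right) = -49 - \frac{56}{2395} = - \frac{117411}{2395} \approx -49.023$)
$\left(o + s{\left(x{\left(0 \right)} \right)}\right)^{2} = \left(- \frac{117411}{2395} - 8\right)^{2} = \left(- \frac{136571}{2395}\right)^{2} = \frac{18651638041}{5736025}$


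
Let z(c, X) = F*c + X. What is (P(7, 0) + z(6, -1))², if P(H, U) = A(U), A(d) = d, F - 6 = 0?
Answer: 1225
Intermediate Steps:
F = 6 (F = 6 + 0 = 6)
z(c, X) = X + 6*c (z(c, X) = 6*c + X = X + 6*c)
P(H, U) = U
(P(7, 0) + z(6, -1))² = (0 + (-1 + 6*6))² = (0 + (-1 + 36))² = (0 + 35)² = 35² = 1225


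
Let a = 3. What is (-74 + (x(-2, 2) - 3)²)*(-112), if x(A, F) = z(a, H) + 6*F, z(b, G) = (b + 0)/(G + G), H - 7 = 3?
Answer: -27223/25 ≈ -1088.9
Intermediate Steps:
H = 10 (H = 7 + 3 = 10)
z(b, G) = b/(2*G) (z(b, G) = b/((2*G)) = b*(1/(2*G)) = b/(2*G))
x(A, F) = 3/20 + 6*F (x(A, F) = (½)*3/10 + 6*F = (½)*3*(⅒) + 6*F = 3/20 + 6*F)
(-74 + (x(-2, 2) - 3)²)*(-112) = (-74 + ((3/20 + 6*2) - 3)²)*(-112) = (-74 + ((3/20 + 12) - 3)²)*(-112) = (-74 + (243/20 - 3)²)*(-112) = (-74 + (183/20)²)*(-112) = (-74 + 33489/400)*(-112) = (3889/400)*(-112) = -27223/25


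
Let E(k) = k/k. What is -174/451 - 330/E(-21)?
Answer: -149004/451 ≈ -330.39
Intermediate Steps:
E(k) = 1
-174/451 - 330/E(-21) = -174/451 - 330/1 = -174*1/451 - 330*1 = -174/451 - 330 = -149004/451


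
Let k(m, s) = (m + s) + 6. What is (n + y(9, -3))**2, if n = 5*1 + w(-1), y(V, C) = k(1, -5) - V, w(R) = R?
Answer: 9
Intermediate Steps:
k(m, s) = 6 + m + s
y(V, C) = 2 - V (y(V, C) = (6 + 1 - 5) - V = 2 - V)
n = 4 (n = 5*1 - 1 = 5 - 1 = 4)
(n + y(9, -3))**2 = (4 + (2 - 1*9))**2 = (4 + (2 - 9))**2 = (4 - 7)**2 = (-3)**2 = 9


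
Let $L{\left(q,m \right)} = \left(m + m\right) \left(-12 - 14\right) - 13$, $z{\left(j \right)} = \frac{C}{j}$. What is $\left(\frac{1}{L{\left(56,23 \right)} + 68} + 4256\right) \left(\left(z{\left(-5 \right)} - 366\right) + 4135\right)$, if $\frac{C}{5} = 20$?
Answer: $\frac{111690185}{7} \approx 1.5956 \cdot 10^{7}$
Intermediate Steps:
$C = 100$ ($C = 5 \cdot 20 = 100$)
$z{\left(j \right)} = \frac{100}{j}$
$L{\left(q,m \right)} = -13 - 52 m$ ($L{\left(q,m \right)} = 2 m \left(-26\right) - 13 = - 52 m - 13 = -13 - 52 m$)
$\left(\frac{1}{L{\left(56,23 \right)} + 68} + 4256\right) \left(\left(z{\left(-5 \right)} - 366\right) + 4135\right) = \left(\frac{1}{\left(-13 - 1196\right) + 68} + 4256\right) \left(\left(\frac{100}{-5} - 366\right) + 4135\right) = \left(\frac{1}{\left(-13 - 1196\right) + 68} + 4256\right) \left(\left(100 \left(- \frac{1}{5}\right) - 366\right) + 4135\right) = \left(\frac{1}{-1209 + 68} + 4256\right) \left(\left(-20 - 366\right) + 4135\right) = \left(\frac{1}{-1141} + 4256\right) \left(-386 + 4135\right) = \left(- \frac{1}{1141} + 4256\right) 3749 = \frac{4856095}{1141} \cdot 3749 = \frac{111690185}{7}$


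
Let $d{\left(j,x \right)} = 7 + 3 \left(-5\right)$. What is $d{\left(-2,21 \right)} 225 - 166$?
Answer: $-1966$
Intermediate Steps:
$d{\left(j,x \right)} = -8$ ($d{\left(j,x \right)} = 7 - 15 = -8$)
$d{\left(-2,21 \right)} 225 - 166 = \left(-8\right) 225 - 166 = -1800 - 166 = -1966$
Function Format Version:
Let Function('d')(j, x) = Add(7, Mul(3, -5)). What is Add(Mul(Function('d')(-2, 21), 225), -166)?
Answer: -1966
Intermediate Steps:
Function('d')(j, x) = -8 (Function('d')(j, x) = Add(7, -15) = -8)
Add(Mul(Function('d')(-2, 21), 225), -166) = Add(Mul(-8, 225), -166) = Add(-1800, -166) = -1966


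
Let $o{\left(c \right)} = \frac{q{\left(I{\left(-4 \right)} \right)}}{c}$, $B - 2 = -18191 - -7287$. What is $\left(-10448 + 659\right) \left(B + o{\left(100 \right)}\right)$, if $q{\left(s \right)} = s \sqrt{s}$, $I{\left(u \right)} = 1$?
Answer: $\frac{10671958011}{100} \approx 1.0672 \cdot 10^{8}$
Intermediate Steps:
$q{\left(s \right)} = s^{\frac{3}{2}}$
$B = -10902$ ($B = 2 - 10904 = -10902$)
$o{\left(c \right)} = \frac{1}{c}$ ($o{\left(c \right)} = \frac{1^{\frac{3}{2}}}{c} = 1 \frac{1}{c} = \frac{1}{c}$)
$\left(-10448 + 659\right) \left(B + o{\left(100 \right)}\right) = \left(-10448 + 659\right) \left(-10902 + \frac{1}{100}\right) = - 9789 \left(-10902 + \frac{1}{100}\right) = \left(-9789\right) \left(- \frac{1090199}{100}\right) = \frac{10671958011}{100}$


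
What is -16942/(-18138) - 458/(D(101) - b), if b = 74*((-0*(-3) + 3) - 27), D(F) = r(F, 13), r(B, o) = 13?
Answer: 11001017/16224441 ≈ 0.67805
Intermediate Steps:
D(F) = 13
b = -1776 (b = 74*((-3*0 + 3) - 27) = 74*((0 + 3) - 27) = 74*(3 - 27) = 74*(-24) = -1776)
-16942/(-18138) - 458/(D(101) - b) = -16942/(-18138) - 458/(13 - 1*(-1776)) = -16942*(-1/18138) - 458/(13 + 1776) = 8471/9069 - 458/1789 = 11001017/16224441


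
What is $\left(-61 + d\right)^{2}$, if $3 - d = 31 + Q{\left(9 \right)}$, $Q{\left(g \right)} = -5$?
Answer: $7056$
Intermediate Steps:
$d = -23$ ($d = 3 - \left(31 - 5\right) = 3 - 26 = -23$)
$\left(-61 + d\right)^{2} = \left(-61 - 23\right)^{2} = \left(-84\right)^{2} = 7056$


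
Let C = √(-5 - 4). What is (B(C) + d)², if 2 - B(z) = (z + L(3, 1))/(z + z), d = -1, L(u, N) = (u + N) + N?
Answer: -4/9 + 5*I/6 ≈ -0.44444 + 0.83333*I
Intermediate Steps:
L(u, N) = u + 2*N (L(u, N) = (N + u) + N = u + 2*N)
C = 3*I (C = √(-9) = 3*I ≈ 3.0*I)
B(z) = 2 - (5 + z)/(2*z) (B(z) = 2 - (z + (3 + 2*1))/(z + z) = 2 - (z + (3 + 2))/(2*z) = 2 - (z + 5)*1/(2*z) = 2 - (5 + z)*1/(2*z) = 2 - (5 + z)/(2*z))
(B(C) + d)² = ((-5 + 3*(3*I))/(2*((3*I))) - 1)² = ((-I/3)*(-5 + 9*I)/2 - 1)² = (-I*(-5 + 9*I)/6 - 1)² = (-1 - I*(-5 + 9*I)/6)²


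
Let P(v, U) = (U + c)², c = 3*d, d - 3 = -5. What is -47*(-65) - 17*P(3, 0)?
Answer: 2443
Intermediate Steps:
d = -2 (d = 3 - 5 = -2)
c = -6 (c = 3*(-2) = -6)
P(v, U) = (-6 + U)² (P(v, U) = (U - 6)² = (-6 + U)²)
-47*(-65) - 17*P(3, 0) = -47*(-65) - 17*(-6 + 0)² = 3055 - 17*(-6)² = 3055 - 17*36 = 3055 - 612 = 2443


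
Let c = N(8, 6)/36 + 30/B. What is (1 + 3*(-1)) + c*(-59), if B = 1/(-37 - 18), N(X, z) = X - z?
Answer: 1752205/18 ≈ 97345.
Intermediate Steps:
B = -1/55 (B = 1/(-55) = -1/55 ≈ -0.018182)
c = -29699/18 (c = (8 - 1*6)/36 + 30/(-1/55) = (8 - 6)*(1/36) + 30*(-55) = 2*(1/36) - 1650 = 1/18 - 1650 = -29699/18 ≈ -1649.9)
(1 + 3*(-1)) + c*(-59) = (1 + 3*(-1)) - 29699/18*(-59) = (1 - 3) + 1752241/18 = -2 + 1752241/18 = 1752205/18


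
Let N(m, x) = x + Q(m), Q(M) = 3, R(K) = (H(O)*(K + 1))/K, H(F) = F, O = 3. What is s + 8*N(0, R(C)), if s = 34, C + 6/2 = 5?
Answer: 94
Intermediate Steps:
C = 2 (C = -3 + 5 = 2)
R(K) = (3 + 3*K)/K (R(K) = (3*(K + 1))/K = (3*(1 + K))/K = (3 + 3*K)/K)
N(m, x) = 3 + x (N(m, x) = x + 3 = 3 + x)
s + 8*N(0, R(C)) = 34 + 8*(3 + (3 + 3/2)) = 34 + 8*(3 + 9/2) = 34 + 8*(15/2) = 34 + 60 = 94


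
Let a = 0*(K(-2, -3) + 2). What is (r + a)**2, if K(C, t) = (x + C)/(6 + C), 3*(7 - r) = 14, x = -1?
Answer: 49/9 ≈ 5.4444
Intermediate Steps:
r = 7/3 (r = 7 - 1/3*14 = 7 - 14/3 = 7/3 ≈ 2.3333)
K(C, t) = (-1 + C)/(6 + C)
a = 0 (a = 0*((-1 - 2)/(6 - 2) + 2) = 0*(-3/4 + 2) = 0*(5/4) = 0)
(r + a)**2 = (7/3 + 0)**2 = (7/3)**2 = 49/9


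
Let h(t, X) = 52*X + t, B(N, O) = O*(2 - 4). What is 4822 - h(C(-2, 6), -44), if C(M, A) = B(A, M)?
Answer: 7106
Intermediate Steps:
B(N, O) = -2*O (B(N, O) = O*(-2) = -2*O)
C(M, A) = -2*M
h(t, X) = t + 52*X
4822 - h(C(-2, 6), -44) = 4822 - (-2*(-2) + 52*(-44)) = 4822 - (4 - 2288) = 4822 - 1*(-2284) = 4822 + 2284 = 7106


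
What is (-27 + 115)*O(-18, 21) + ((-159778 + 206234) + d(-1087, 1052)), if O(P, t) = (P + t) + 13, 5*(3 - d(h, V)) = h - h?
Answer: 47867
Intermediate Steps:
d(h, V) = 3 (d(h, V) = 3 - (h - h)/5 = 3 - 1/5*0 = 3 + 0 = 3)
O(P, t) = 13 + P + t
(-27 + 115)*O(-18, 21) + ((-159778 + 206234) + d(-1087, 1052)) = (-27 + 115)*(13 - 18 + 21) + ((-159778 + 206234) + 3) = 88*16 + (46456 + 3) = 1408 + 46459 = 47867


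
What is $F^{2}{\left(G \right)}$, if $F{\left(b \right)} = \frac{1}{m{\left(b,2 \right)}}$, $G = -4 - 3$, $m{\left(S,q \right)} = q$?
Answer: $\frac{1}{4} \approx 0.25$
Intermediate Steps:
$G = -7$ ($G = -4 - 3 = -7$)
$F{\left(b \right)} = \frac{1}{2}$
$F^{2}{\left(G \right)} = \left(\frac{1}{2}\right)^{2} = \frac{1}{4}$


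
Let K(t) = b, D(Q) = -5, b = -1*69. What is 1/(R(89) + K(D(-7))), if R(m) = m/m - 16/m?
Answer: -89/6068 ≈ -0.014667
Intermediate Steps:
b = -69
R(m) = 1 - 16/m
K(t) = -69
1/(R(89) + K(D(-7))) = 1/((-16 + 89)/89 - 69) = 1/((1/89)*73 - 69) = 1/(73/89 - 69) = 1/(-6068/89) = -89/6068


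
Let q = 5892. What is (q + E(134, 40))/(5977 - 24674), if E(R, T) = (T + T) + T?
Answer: -6012/18697 ≈ -0.32155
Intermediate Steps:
E(R, T) = 3*T (E(R, T) = 2*T + T = 3*T)
(q + E(134, 40))/(5977 - 24674) = (5892 + 3*40)/(5977 - 24674) = (5892 + 120)/(-18697) = 6012*(-1/18697) = -6012/18697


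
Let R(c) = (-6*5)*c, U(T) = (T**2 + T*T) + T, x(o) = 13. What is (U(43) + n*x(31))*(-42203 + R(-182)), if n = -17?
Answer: -129335360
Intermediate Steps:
U(T) = T + 2*T**2 (U(T) = (T**2 + T**2) + T = 2*T**2 + T = T + 2*T**2)
R(c) = -30*c
(U(43) + n*x(31))*(-42203 + R(-182)) = (43*(1 + 2*43) - 17*13)*(-42203 - 30*(-182)) = (43*(1 + 86) - 221)*(-42203 + 5460) = (43*87 - 221)*(-36743) = (3741 - 221)*(-36743) = 3520*(-36743) = -129335360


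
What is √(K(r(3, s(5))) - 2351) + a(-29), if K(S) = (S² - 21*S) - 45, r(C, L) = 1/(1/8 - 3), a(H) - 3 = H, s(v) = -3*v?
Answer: -26 + 2*I*√315889/23 ≈ -26.0 + 48.873*I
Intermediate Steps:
a(H) = 3 + H
r(C, L) = -8/23 (r(C, L) = 1/(⅛ - 3) = 1/(-23/8) = -8/23)
K(S) = -45 + S² - 21*S
√(K(r(3, s(5))) - 2351) + a(-29) = √((-45 + (-8/23)² - 21*(-8/23)) - 2351) + (3 - 29) = √((-45 + 64/529 + 168/23) - 2351) - 26 = √(-19877/529 - 2351) - 26 = √(-1263556/529) - 26 = 2*I*√315889/23 - 26 = -26 + 2*I*√315889/23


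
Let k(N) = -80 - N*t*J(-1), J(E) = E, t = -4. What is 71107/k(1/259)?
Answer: -18416713/20724 ≈ -888.67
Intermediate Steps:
k(N) = -80 - 4*N (k(N) = -80 - N*(-4)*(-1) = -80 - (-4*N)*(-1) = -80 - 4*N)
71107/k(1/259) = 71107/(-80 - 4/259) = 71107/(-20724/259) = 71107*(-259/20724) = -18416713/20724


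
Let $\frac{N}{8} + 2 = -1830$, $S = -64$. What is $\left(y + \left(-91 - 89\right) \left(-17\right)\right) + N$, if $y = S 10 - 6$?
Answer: $-12242$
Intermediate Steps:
$y = -646$ ($y = \left(-64\right) 10 - 6 = -640 - 6 = -646$)
$N = -14656$ ($N = -16 + 8 \left(-1830\right) = -16 - 14640 = -14656$)
$\left(y + \left(-91 - 89\right) \left(-17\right)\right) + N = \left(-646 + \left(-91 - 89\right) \left(-17\right)\right) - 14656 = \left(-646 - -3060\right) - 14656 = \left(-646 + 3060\right) - 14656 = 2414 - 14656 = -12242$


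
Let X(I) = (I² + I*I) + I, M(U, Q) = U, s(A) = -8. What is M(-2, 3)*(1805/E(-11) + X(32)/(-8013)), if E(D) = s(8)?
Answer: 14480105/32052 ≈ 451.77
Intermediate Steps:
E(D) = -8
X(I) = I + 2*I² (X(I) = (I² + I²) + I = 2*I² + I = I + 2*I²)
M(-2, 3)*(1805/E(-11) + X(32)/(-8013)) = -2*(1805/(-8) + (32*(1 + 2*32))/(-8013)) = -2*(1805*(-⅛) + (32*(1 + 64))*(-1/8013)) = -2*(-1805/8 + (32*65)*(-1/8013)) = -2*(-1805/8 + 2080*(-1/8013)) = -2*(-1805/8 - 2080/8013) = -2*(-14480105/64104) = 14480105/32052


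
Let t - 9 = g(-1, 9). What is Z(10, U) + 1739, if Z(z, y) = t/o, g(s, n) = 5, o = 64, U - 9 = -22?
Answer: 55655/32 ≈ 1739.2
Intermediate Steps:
U = -13 (U = 9 - 22 = -13)
t = 14 (t = 9 + 5 = 14)
Z(z, y) = 7/32 (Z(z, y) = 14/64 = 14*(1/64) = 7/32)
Z(10, U) + 1739 = 7/32 + 1739 = 55655/32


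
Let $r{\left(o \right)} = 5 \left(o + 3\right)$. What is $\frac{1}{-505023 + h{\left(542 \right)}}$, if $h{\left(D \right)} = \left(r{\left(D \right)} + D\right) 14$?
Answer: $- \frac{1}{459285} \approx -2.1773 \cdot 10^{-6}$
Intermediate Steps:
$r{\left(o \right)} = 15 + 5 o$ ($r{\left(o \right)} = 5 \left(3 + o\right) = 15 + 5 o$)
$h{\left(D \right)} = 210 + 84 D$ ($h{\left(D \right)} = \left(\left(15 + 5 D\right) + D\right) 14 = \left(15 + 6 D\right) 14 = 210 + 84 D$)
$\frac{1}{-505023 + h{\left(542 \right)}} = \frac{1}{-505023 + \left(210 + 84 \cdot 542\right)} = \frac{1}{-505023 + \left(210 + 45528\right)} = \frac{1}{-505023 + 45738} = \frac{1}{-459285} = - \frac{1}{459285}$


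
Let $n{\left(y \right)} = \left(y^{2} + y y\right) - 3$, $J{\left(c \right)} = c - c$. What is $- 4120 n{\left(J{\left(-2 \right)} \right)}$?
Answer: $12360$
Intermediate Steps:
$J{\left(c \right)} = 0$
$n{\left(y \right)} = -3 + 2 y^{2}$ ($n{\left(y \right)} = \left(y^{2} + y^{2}\right) - 3 = 2 y^{2} - 3 = -3 + 2 y^{2}$)
$- 4120 n{\left(J{\left(-2 \right)} \right)} = - 4120 \left(-3 + 2 \cdot 0^{2}\right) = - 4120 \left(-3 + 2 \cdot 0\right) = - 4120 \left(-3 + 0\right) = \left(-4120\right) \left(-3\right) = 12360$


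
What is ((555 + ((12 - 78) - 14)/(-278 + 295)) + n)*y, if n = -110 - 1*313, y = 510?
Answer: 64920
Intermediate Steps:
n = -423 (n = -110 - 313 = -423)
((555 + ((12 - 78) - 14)/(-278 + 295)) + n)*y = ((555 + ((12 - 78) - 14)/(-278 + 295)) - 423)*510 = ((555 + (-66 - 14)/17) - 423)*510 = ((555 - 80*1/17) - 423)*510 = ((555 - 80/17) - 423)*510 = (9355/17 - 423)*510 = (2164/17)*510 = 64920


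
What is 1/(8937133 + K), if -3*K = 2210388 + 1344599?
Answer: 3/23256412 ≈ 1.2900e-7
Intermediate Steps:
K = -3554987/3 (K = -(2210388 + 1344599)/3 = -1/3*3554987 = -3554987/3 ≈ -1.1850e+6)
1/(8937133 + K) = 1/(8937133 - 3554987/3) = 1/(23256412/3) = 3/23256412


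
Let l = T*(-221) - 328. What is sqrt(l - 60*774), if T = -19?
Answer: I*sqrt(42569) ≈ 206.32*I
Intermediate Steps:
l = 3871 (l = -19*(-221) - 328 = 4199 - 328 = 3871)
sqrt(l - 60*774) = sqrt(3871 - 60*774) = sqrt(3871 - 46440) = sqrt(-42569) = I*sqrt(42569)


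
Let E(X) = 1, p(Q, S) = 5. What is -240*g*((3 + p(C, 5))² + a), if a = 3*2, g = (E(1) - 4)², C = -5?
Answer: -151200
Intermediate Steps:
g = 9 (g = (1 - 4)² = (-3)² = 9)
a = 6
-240*g*((3 + p(C, 5))² + a) = -2160*((3 + 5)² + 6) = -2160*(8² + 6) = -2160*(64 + 6) = -2160*70 = -240*630 = -151200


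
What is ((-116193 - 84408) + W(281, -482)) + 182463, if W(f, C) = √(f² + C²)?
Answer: -18138 + √311285 ≈ -17580.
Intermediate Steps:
W(f, C) = √(C² + f²)
((-116193 - 84408) + W(281, -482)) + 182463 = ((-116193 - 84408) + √((-482)² + 281²)) + 182463 = (-200601 + √(232324 + 78961)) + 182463 = (-200601 + √311285) + 182463 = -18138 + √311285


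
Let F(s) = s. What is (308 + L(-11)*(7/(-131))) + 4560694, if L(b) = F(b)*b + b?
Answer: 597490492/131 ≈ 4.5610e+6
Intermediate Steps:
L(b) = b + b² (L(b) = b*b + b = b² + b = b + b²)
(308 + L(-11)*(7/(-131))) + 4560694 = (308 + (-11*(1 - 11))*(7/(-131))) + 4560694 = (308 + (-11*(-10))*(7*(-1/131))) + 4560694 = (308 + 110*(-7/131)) + 4560694 = (308 - 770/131) + 4560694 = 39578/131 + 4560694 = 597490492/131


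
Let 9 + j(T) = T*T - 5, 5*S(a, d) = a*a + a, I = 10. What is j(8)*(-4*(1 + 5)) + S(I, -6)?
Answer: -1178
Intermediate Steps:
S(a, d) = a/5 + a²/5 (S(a, d) = (a*a + a)/5 = (a² + a)/5 = (a + a²)/5 = a/5 + a²/5)
j(T) = -14 + T² (j(T) = -9 + (T*T - 5) = -9 + (T² - 5) = -9 + (-5 + T²) = -14 + T²)
j(8)*(-4*(1 + 5)) + S(I, -6) = (-14 + 8²)*(-4*(1 + 5)) + (⅕)*10*(1 + 10) = (-14 + 64)*(-4*6) + (⅕)*10*11 = 50*(-24) + 22 = -1200 + 22 = -1178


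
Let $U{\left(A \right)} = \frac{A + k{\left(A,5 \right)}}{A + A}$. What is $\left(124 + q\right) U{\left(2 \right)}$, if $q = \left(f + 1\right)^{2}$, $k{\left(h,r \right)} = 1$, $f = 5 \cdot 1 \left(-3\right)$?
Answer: $240$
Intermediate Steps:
$f = -15$ ($f = 5 \left(-3\right) = -15$)
$U{\left(A \right)} = \frac{1 + A}{2 A}$ ($U{\left(A \right)} = \frac{A + 1}{A + A} = \frac{1 + A}{2 A}$)
$q = 196$ ($q = \left(-15 + 1\right)^{2} = \left(-14\right)^{2} = 196$)
$\left(124 + q\right) U{\left(2 \right)} = \left(124 + 196\right) \frac{1 + 2}{2 \cdot 2} = 320 \cdot \frac{1}{2} \cdot \frac{1}{2} \cdot 3 = 320 \cdot \frac{3}{4} = 240$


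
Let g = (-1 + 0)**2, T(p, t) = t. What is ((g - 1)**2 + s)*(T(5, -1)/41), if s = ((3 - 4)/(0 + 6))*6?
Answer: 1/41 ≈ 0.024390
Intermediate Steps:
g = 1 (g = (-1)**2 = 1)
s = -1 (s = -1/6*6 = -1)
((g - 1)**2 + s)*(T(5, -1)/41) = ((1 - 1)**2 - 1)*(-1/41) = (0**2 - 1)*(-1*1/41) = (0 - 1)*(-1/41) = -1*(-1/41) = 1/41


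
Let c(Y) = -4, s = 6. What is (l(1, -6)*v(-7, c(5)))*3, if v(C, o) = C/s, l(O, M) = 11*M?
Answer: 231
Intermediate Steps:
v(C, o) = C/6
(l(1, -6)*v(-7, c(5)))*3 = ((11*(-6))*((⅙)*(-7)))*3 = -66*(-7/6)*3 = 77*3 = 231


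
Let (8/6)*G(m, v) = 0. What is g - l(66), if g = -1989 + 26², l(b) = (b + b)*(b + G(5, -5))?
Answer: -10025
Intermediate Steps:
G(m, v) = 0 (G(m, v) = (¾)*0 = 0)
l(b) = 2*b² (l(b) = (b + b)*(b + 0) = (2*b)*b = 2*b²)
g = -1313 (g = -1989 + 676 = -1313)
g - l(66) = -1313 - 2*66² = -1313 - 2*4356 = -1313 - 1*8712 = -1313 - 8712 = -10025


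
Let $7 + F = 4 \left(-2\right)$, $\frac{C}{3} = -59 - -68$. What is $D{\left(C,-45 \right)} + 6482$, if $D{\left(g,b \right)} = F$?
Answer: $6467$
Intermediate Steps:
$C = 27$ ($C = 3 \left(-59 - -68\right) = 3 \left(-59 + 68\right) = 3 \cdot 9 = 27$)
$F = -15$ ($F = -7 + 4 \left(-2\right) = -7 - 8 = -15$)
$D{\left(g,b \right)} = -15$
$D{\left(C,-45 \right)} + 6482 = -15 + 6482 = 6467$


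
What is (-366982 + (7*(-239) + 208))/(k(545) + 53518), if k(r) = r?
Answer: -368447/54063 ≈ -6.8151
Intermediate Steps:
(-366982 + (7*(-239) + 208))/(k(545) + 53518) = (-366982 + (7*(-239) + 208))/(545 + 53518) = (-366982 + (-1673 + 208))/54063 = (-366982 - 1465)*(1/54063) = -368447*1/54063 = -368447/54063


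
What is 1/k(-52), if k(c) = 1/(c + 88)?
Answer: 36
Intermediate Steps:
k(c) = 1/(88 + c)
1/k(-52) = 1/(1/(88 - 52)) = 1/(1/36) = 36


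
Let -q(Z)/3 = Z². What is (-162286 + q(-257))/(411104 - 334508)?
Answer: -360433/76596 ≈ -4.7056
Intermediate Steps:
q(Z) = -3*Z²
(-162286 + q(-257))/(411104 - 334508) = (-162286 - 3*(-257)²)/(411104 - 334508) = (-162286 - 3*66049)/76596 = (-162286 - 198147)*(1/76596) = -360433*1/76596 = -360433/76596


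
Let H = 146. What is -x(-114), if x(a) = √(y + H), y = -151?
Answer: -I*√5 ≈ -2.2361*I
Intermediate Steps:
x(a) = I*√5 (x(a) = √(-151 + 146) = √(-5) = I*√5)
-x(-114) = -I*√5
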